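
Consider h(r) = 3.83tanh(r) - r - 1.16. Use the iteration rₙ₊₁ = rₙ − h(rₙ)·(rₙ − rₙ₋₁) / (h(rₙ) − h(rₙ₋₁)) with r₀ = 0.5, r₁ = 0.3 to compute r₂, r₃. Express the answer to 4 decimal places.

0.4516, 0.4476

h(0.5) = 0.109909, h(0.3) = -0.344273
r₂ = 0.300000 − (-0.344273)·(0.300000 − 0.500000) / (-0.344273 − 0.109909) = 0.300000 − (0.068855)/(-0.454181) = 0.451601
h(0.451601) = 0.009310
r₃ = 0.451601 − 0.009310·(0.451601 − 0.300000) / (0.009310 − (-0.344273)) = 0.451601 − (0.001411)/(0.353583) = 0.447610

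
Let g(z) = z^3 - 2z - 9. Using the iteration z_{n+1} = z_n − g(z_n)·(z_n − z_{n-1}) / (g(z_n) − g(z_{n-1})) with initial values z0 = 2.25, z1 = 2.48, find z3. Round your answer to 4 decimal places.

2.3982

g(2.25) = -2.109375, g(2.48) = 1.292992
z2 = 2.480000 − 1.292992·(2.480000 − 2.250000) / (1.292992 − (-2.109375)) = 2.480000 − (0.297388)/(3.402367) = 2.392594
g(2.392594) = -0.088773
z3 = 2.392594 − (-0.088773)·(2.392594 − 2.480000) / (-0.088773 − 1.292992) = 2.392594 − (0.007759)/(-1.381765) = 2.398209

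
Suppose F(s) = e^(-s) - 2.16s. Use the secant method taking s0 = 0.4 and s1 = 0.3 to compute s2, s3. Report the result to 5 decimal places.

F(0.4) = -0.1936800, F(0.3) = 0.0928182
s2 = 0.3000000 − 0.0928182·(0.3000000 − 0.4000000) / (0.0928182 − (-0.1936800)) = 0.3000000 − (-0.0092818)/(0.2864982) = 0.3323975
F(0.3323975) = -0.0007764
s3 = 0.3323975 − (-0.0007764)·(0.3323975 − 0.3000000) / (-0.0007764 − 0.0928182) = 0.3323975 − (-0.0000252)/(-0.0935946) = 0.3321287

0.33240, 0.33213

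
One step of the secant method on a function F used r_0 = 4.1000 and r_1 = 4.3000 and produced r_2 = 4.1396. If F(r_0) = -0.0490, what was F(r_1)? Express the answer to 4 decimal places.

The secant line through (4.1000, -0.0490) and (4.3000, F(r_1)) crosses zero at r_2 = 4.1396.
So (4.1000, -0.0490), (4.3000, F(r_1)), (4.1396, 0) are collinear:
F(r_1) = -0.0490 · (4.3000 − 4.1396) / (4.1000 − 4.1396) = -0.0490 · (0.160400)/(-0.039600) = 0.198475

0.1985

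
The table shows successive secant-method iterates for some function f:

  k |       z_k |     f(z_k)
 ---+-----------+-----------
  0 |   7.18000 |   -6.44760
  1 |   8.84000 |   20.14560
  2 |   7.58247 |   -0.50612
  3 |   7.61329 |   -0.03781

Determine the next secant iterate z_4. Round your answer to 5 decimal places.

7.61578

z_4 = 7.61329 − (-0.03781)·(7.61329 − 7.58247) / (-0.03781 − (-0.50612))
   = 7.61329 − (-0.0011653)/(0.4683100) = 7.6157783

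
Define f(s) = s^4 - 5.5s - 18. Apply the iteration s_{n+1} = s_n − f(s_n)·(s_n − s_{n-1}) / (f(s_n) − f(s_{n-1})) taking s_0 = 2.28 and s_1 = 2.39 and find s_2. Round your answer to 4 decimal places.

2.3574

f(2.28) = -3.516637, f(2.39) = 1.483086
s_2 = 2.390000 − 1.483086·(2.390000 − 2.280000) / (1.483086 − (-3.516637)) = 2.390000 − (0.163140)/(4.999724) = 2.357370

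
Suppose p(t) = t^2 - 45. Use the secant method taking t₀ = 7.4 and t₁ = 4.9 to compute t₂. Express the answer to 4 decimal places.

6.6065

p(7.4) = 9.760000, p(4.9) = -20.990000
t₂ = 4.900000 − (-20.990000)·(4.900000 − 7.400000) / (-20.990000 − 9.760000) = 4.900000 − (52.475000)/(-30.750000) = 6.606504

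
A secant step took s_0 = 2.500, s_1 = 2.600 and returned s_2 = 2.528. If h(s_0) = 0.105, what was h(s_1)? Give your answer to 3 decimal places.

-0.270

The secant line through (2.500, 0.105) and (2.600, h(s_1)) crosses zero at s_2 = 2.528.
So (2.500, 0.105), (2.600, h(s_1)), (2.528, 0) are collinear:
h(s_1) = 0.105 · (2.600 − 2.528) / (2.500 − 2.528) = 0.105 · (0.07200)/(-0.02800) = -0.27000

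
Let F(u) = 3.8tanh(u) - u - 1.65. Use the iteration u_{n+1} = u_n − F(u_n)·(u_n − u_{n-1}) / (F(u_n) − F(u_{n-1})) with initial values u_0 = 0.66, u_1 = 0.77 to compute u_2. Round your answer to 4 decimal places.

F(0.66) = -0.112219, F(0.77) = 0.038332
u_2 = 0.770000 − 0.038332·(0.770000 − 0.660000) / (0.038332 − (-0.112219)) = 0.770000 − (0.004217)/(0.150551) = 0.741993

0.7420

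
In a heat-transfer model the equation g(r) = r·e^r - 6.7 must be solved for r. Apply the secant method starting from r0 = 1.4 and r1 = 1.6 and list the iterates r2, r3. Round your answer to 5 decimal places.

1.49101, 1.49750

g(1.4) = -1.0227200, g(1.6) = 1.2248519
r2 = 1.6000000 − 1.2248519·(1.6000000 − 1.4000000) / (1.2248519 − (-1.0227200)) = 1.6000000 − (0.2449704)/(2.2475719) = 1.4910067
g(1.4910067) = -0.0775979
r3 = 1.4910067 − (-0.0775979)·(1.4910067 − 1.6000000) / (-0.0775979 − 1.2248519) = 1.4910067 − (0.0084577)/(-1.3024498) = 1.4975003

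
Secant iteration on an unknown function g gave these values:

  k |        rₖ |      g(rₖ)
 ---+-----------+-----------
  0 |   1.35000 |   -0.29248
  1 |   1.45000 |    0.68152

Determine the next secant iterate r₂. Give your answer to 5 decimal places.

1.38003

r₂ = 1.45000 − 0.68152·(1.45000 − 1.35000) / (0.68152 − (-0.29248))
   = 1.45000 − (0.0681520)/(0.9740000) = 1.3800287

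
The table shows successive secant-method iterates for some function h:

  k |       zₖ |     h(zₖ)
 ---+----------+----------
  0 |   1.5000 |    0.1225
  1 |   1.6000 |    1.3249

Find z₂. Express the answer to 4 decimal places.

z₂ = 1.6000 − 1.3249·(1.6000 − 1.5000) / (1.3249 − 0.1225)
   = 1.6000 − (0.132490)/(1.202400) = 1.489812

1.4898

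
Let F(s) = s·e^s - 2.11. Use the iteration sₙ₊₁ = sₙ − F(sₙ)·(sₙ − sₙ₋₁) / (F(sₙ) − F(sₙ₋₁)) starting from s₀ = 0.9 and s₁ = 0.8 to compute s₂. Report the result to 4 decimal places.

F(0.9) = 0.103643, F(0.8) = -0.329567
s₂ = 0.800000 − (-0.329567)·(0.800000 − 0.900000) / (-0.329567 − 0.103643) = 0.800000 − (0.032957)/(-0.433210) = 0.876076

0.8761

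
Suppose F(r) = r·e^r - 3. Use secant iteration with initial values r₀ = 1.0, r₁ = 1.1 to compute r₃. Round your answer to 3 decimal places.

F(1.0) = -0.28172, F(1.1) = 0.30458
r₂ = 1.10000 − 0.30458·(1.10000 − 1.00000) / (0.30458 − (-0.28172)) = 1.10000 − (0.03046)/(0.58630) = 1.04805
F(1.04805) = -0.01087
r₃ = 1.04805 − (-0.01087)·(1.04805 − 1.10000) / (-0.01087 − 0.30458) = 1.04805 − (0.00056)/(-0.31546) = 1.04984

1.050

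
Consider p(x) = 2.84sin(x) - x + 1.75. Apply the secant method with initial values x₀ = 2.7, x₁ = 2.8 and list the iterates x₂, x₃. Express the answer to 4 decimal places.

p(2.7) = 0.263759, p(2.8) = -0.098634
x₂ = 2.800000 − (-0.098634)·(2.800000 − 2.700000) / (-0.098634 − 0.263759) = 2.800000 − (-0.009863)/(-0.362393) = 2.772783
p(2.772783) = 0.001054
x₃ = 2.772783 − 0.001054·(2.772783 − 2.800000) / (0.001054 − (-0.098634)) = 2.772783 − (-0.000029)/(0.099687) = 2.773070

2.7728, 2.7731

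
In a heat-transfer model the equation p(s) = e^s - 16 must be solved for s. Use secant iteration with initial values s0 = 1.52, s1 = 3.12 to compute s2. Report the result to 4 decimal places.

2.5316

p(1.52) = -11.427775, p(3.12) = 6.646380
s2 = 3.120000 − 6.646380·(3.120000 − 1.520000) / (6.646380 − (-11.427775)) = 3.120000 − (10.634207)/(18.074154) = 2.531635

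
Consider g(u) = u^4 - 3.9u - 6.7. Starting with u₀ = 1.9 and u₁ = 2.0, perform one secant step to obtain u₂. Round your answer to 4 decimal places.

g(1.9) = -1.077900, g(2.0) = 1.500000
u₂ = 2.000000 − 1.500000·(2.000000 − 1.900000) / (1.500000 − (-1.077900)) = 2.000000 − (0.150000)/(2.577900) = 1.941813

1.9418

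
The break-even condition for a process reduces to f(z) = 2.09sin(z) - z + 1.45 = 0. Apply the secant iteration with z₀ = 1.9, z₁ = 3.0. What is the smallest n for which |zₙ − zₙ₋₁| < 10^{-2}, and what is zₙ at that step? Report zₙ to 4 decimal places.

f(1.9) = 1.527767, f(3.0) = -1.255059
z₂ = 3.000000 − (-1.255059)·(1.100000)/(-2.782826) = 2.503898;  |Δ| = 0.496102
f(2.503898) = 0.190372
z₃ = 2.503898 − 0.190372·(-0.496102)/(1.445431) = 2.569238;  |Δ| = 0.065340
f(2.569238) = 0.012734
z₄ = 2.569238 − 0.012734·(0.065340)/(-0.177638) = 2.573922;  |Δ| = 0.004684
|z₄ − z₃| = 0.004684 < 10^{-2}

n = 4, zₙ = 2.5739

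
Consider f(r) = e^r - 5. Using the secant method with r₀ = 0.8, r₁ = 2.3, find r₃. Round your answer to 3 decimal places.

1.523

f(0.8) = -2.77446, f(2.3) = 4.97418
r₂ = 2.30000 − 4.97418·(2.30000 − 0.80000) / (4.97418 − (-2.77446)) = 2.30000 − (7.46127)/(7.74864) = 1.33709
f(1.33709) = -1.19207
r₃ = 1.33709 − (-1.19207)·(1.33709 − 2.30000) / (-1.19207 − 4.97418) = 1.33709 − (1.14786)/(-6.16625) = 1.52324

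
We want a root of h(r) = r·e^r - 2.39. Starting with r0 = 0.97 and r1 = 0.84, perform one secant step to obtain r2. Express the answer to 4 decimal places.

0.9342

h(0.97) = 0.168806, h(0.84) = -0.444252
r2 = 0.840000 − (-0.444252)·(0.840000 − 0.970000) / (-0.444252 − 0.168806) = 0.840000 − (0.057753)/(-0.613058) = 0.934204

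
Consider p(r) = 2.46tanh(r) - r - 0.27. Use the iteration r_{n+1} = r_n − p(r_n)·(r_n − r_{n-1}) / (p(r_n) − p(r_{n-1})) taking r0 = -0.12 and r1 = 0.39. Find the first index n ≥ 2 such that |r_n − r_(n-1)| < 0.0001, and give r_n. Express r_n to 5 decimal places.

p(-0.12) = -0.4437912, p(0.39) = 0.2535462
r2 = 0.3900000 − 0.2535462·(0.5100000)/(0.6973373) = 0.2045682;  |Δ| = 0.1854318
p(0.2045682) = 0.0217652
r3 = 0.2045682 − 0.0217652·(-0.1854318)/(-0.2317810) = 0.1871553;  |Δ| = 0.0174128
p(0.1871553) = -0.0020545
r4 = 0.1871553 − (-0.0020545)·(-0.0174128)/(-0.0238197) = 0.1886572;  |Δ| = 0.0015019
p(0.1886572) = 0.0000108
r5 = 0.1886572 − 0.0000108·(0.0015019)/(0.0020653) = 0.1886493;  |Δ| = 0.0000079
|r5 − r4| = 0.0000079 < 0.0001

n = 5, r_n = 0.18865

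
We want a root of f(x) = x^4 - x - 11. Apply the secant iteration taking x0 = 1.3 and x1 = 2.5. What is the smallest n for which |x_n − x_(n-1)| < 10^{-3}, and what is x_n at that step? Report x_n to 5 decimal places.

f(1.3) = -9.4439000, f(2.5) = 25.5625000
x2 = 2.5000000 − 25.5625000·(1.2000000)/(35.0064000) = 1.6237317;  |Δ| = 0.8762683
f(1.6237317) = -5.6725757
x3 = 1.6237317 − (-5.6725757)·(-0.8762683)/(-31.2350757) = 1.7828700;  |Δ| = 0.1591384
f(1.7828700) = -2.6792101
x4 = 1.7828700 − (-2.6792101)·(0.1591384)/(2.9933656) = 1.9253067;  |Δ| = 0.1424367
f(1.9253067) = 0.8151032
x5 = 1.9253067 − 0.8151032·(0.1424367)/(3.4943132) = 1.8920811;  |Δ| = 0.0332256
f(1.8920811) = -0.0758891
x6 = 1.8920811 − (-0.0758891)·(-0.0332256)/(-0.8909923) = 1.8949111;  |Δ| = 0.0028299
f(1.8949111) = -0.0018712
x7 = 1.8949111 − (-0.0018712)·(0.0028299)/(0.0740179) = 1.8949826;  |Δ| = 0.0000715
|x7 − x6| = 0.0000715 < 10^{-3}

n = 7, x_n = 1.89498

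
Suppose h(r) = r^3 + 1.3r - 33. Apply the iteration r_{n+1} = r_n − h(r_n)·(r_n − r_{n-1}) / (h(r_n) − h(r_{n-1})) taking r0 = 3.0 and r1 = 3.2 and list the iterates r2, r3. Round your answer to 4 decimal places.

3.0697, 3.0724

h(3.0) = -2.100000, h(3.2) = 3.928000
r2 = 3.200000 − 3.928000·(3.200000 − 3.000000) / (3.928000 − (-2.100000)) = 3.200000 − (0.785600)/(6.028000) = 3.069675
h(3.069675) = -0.084172
r3 = 3.069675 − (-0.084172)·(3.069675 − 3.200000) / (-0.084172 − 3.928000) = 3.069675 − (0.010970)/(-4.012172) = 3.072409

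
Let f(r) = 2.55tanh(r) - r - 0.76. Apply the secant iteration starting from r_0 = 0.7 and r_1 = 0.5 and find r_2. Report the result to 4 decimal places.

f(0.7) = 0.081138, f(0.5) = -0.081601
r_2 = 0.500000 − (-0.081601)·(0.500000 − 0.700000) / (-0.081601 − 0.081138) = 0.500000 − (0.016320)/(-0.162739) = 0.600285

0.6003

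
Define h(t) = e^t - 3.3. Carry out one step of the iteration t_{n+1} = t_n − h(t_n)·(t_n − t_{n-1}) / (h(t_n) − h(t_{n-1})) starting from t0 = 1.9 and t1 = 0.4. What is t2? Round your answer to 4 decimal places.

0.9222

h(1.9) = 3.385894, h(0.4) = -1.808175
t2 = 0.400000 − (-1.808175)·(0.400000 − 1.900000) / (-1.808175 − 3.385894) = 0.400000 − (2.712263)/(-5.194070) = 0.922185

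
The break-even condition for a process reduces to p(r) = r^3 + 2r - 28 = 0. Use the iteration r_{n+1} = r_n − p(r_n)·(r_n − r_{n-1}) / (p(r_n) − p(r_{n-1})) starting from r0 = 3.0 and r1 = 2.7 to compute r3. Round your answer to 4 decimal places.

p(3.0) = 5.000000, p(2.7) = -2.917000
r2 = 2.700000 − (-2.917000)·(2.700000 − 3.000000) / (-2.917000 − 5.000000) = 2.700000 − (0.875100)/(-7.917000) = 2.810534
p(2.810534) = -0.178232
r3 = 2.810534 − (-0.178232)·(2.810534 − 2.700000) / (-0.178232 − (-2.917000)) = 2.810534 − (-0.019701)/(2.738768) = 2.817728

2.8177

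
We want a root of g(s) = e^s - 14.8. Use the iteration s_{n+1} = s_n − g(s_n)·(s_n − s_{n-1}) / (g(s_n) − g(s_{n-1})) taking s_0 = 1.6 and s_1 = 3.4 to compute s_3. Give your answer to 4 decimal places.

2.5685

g(1.6) = -9.846968, g(3.4) = 15.164100
s_2 = 3.400000 − 15.164100·(3.400000 − 1.600000) / (15.164100 − (-9.846968)) = 3.400000 − (27.295380)/(25.011068) = 2.308668
g(2.308668) = -4.738986
s_3 = 2.308668 − (-4.738986)·(2.308668 − 3.400000) / (-4.738986 − 15.164100) = 2.308668 − (5.171808)/(-19.903086) = 2.568517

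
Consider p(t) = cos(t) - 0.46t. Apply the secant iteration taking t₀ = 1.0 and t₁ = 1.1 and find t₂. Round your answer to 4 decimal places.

p(1.0) = 0.080302, p(1.1) = -0.052404
t₂ = 1.100000 − (-0.052404)·(1.100000 − 1.000000) / (-0.052404 − 0.080302) = 1.100000 − (-0.005240)/(-0.132706) = 1.060511

1.0605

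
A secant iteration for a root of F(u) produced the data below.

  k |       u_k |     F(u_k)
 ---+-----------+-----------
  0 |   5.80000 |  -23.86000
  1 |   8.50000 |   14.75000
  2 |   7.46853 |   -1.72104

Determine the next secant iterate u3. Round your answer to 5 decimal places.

u3 = 7.46853 − (-1.72104)·(7.46853 − 8.50000) / (-1.72104 − 14.75000)
   = 7.46853 − (1.7752011)/(-16.4710400) = 7.5763071

7.57631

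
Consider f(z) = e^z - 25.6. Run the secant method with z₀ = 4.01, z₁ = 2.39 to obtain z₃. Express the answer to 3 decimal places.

3.406

f(4.01) = 29.54687, f(2.39) = -14.68651
z₂ = 2.39000 − (-14.68651)·(2.39000 − 4.01000) / (-14.68651 − 29.54687) = 2.39000 − (23.79214)/(-44.23338) = 2.92788
f(2.92788) = -6.91208
z₃ = 2.92788 − (-6.91208)·(2.92788 − 2.39000) / (-6.91208 − (-14.68651)) = 2.92788 − (-3.71785)/(7.77443) = 3.40609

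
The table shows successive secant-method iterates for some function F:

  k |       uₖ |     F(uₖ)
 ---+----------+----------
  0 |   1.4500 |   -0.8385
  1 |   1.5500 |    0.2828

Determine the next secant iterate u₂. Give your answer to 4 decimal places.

1.5248

u₂ = 1.5500 − 0.2828·(1.5500 − 1.4500) / (0.2828 − (-0.8385))
   = 1.5500 − (0.028280)/(1.121300) = 1.524779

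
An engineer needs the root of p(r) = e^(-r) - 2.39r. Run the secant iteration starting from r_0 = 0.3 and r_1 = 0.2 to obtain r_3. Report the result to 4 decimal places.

p(0.3) = 0.023818, p(0.2) = 0.340731
r_2 = 0.200000 − 0.340731·(0.200000 − 0.300000) / (0.340731 − 0.023818) = 0.200000 − (-0.034073)/(0.316913) = 0.307516
p(0.307516) = 0.000309
r_3 = 0.307516 − 0.000309·(0.307516 − 0.200000) / (0.000309 − 0.340731) = 0.307516 − (0.000033)/(-0.340422) = 0.307613

0.3076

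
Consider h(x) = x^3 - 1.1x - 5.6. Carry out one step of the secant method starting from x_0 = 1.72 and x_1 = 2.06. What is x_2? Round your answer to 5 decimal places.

1.96920

h(1.72) = -2.4035520, h(2.06) = 0.8758160
x_2 = 2.0600000 − 0.8758160·(2.0600000 − 1.7200000) / (0.8758160 − (-2.4035520)) = 2.0600000 − (0.2977774)/(3.2793680) = 1.9691967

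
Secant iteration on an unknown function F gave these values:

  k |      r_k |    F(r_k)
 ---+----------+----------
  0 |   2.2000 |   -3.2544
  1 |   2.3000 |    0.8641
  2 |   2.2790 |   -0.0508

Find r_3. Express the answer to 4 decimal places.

r_3 = 2.2790 − (-0.0508)·(2.2790 − 2.3000) / (-0.0508 − 0.8641)
   = 2.2790 − (0.001067)/(-0.914900) = 2.280166

2.2802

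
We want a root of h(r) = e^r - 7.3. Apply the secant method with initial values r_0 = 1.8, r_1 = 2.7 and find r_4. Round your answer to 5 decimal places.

1.98846

h(1.8) = -1.2503525, h(2.7) = 7.5797317
r_2 = 2.7000000 − 7.5797317·(2.7000000 − 1.8000000) / (7.5797317 − (-1.2503525)) = 2.7000000 − (6.8217586)/(8.8300843) = 1.9274413
h(1.9274413) = -0.4280955
r_3 = 1.9274413 − (-0.4280955)·(1.9274413 − 2.7000000) / (-0.4280955 − 7.5797317) = 1.9274413 − (0.3307289)/(-8.0078272) = 1.9687420
h(1.9687420) = -0.1383386
r_4 = 1.9687420 − (-0.1383386)·(1.9687420 − 1.9274413) / (-0.1383386 − (-0.4280955)) = 1.9687420 − (-0.0057135)/(0.2897569) = 1.9884602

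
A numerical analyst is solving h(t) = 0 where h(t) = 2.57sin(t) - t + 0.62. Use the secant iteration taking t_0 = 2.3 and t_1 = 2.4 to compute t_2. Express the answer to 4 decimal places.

2.3843

h(2.3) = 0.236462, h(2.4) = -0.044060
t_2 = 2.400000 − (-0.044060)·(2.400000 − 2.300000) / (-0.044060 − 0.236462) = 2.400000 − (-0.004406)/(-0.280522) = 2.384294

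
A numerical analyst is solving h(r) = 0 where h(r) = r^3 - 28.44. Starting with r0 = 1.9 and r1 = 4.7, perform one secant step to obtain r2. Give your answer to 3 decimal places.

h(1.9) = -21.58100, h(4.7) = 75.38300
r2 = 4.70000 − 75.38300·(4.70000 − 1.90000) / (75.38300 − (-21.58100)) = 4.70000 − (211.07240)/(96.96400) = 2.52319

2.523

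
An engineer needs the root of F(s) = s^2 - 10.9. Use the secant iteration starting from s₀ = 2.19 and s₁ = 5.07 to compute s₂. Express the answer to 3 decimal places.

F(2.19) = -6.10390, F(5.07) = 14.80490
s₂ = 5.07000 − 14.80490·(5.07000 − 2.19000) / (14.80490 − (-6.10390)) = 5.07000 − (42.63811)/(20.90880) = 3.03076

3.031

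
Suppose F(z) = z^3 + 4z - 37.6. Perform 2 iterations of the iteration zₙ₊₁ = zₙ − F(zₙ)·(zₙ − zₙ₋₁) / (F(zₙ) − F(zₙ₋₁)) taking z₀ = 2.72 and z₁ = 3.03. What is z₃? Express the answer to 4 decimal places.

F(2.72) = -6.596352, F(3.03) = 2.338127
z₂ = 3.030000 − 2.338127·(3.030000 − 2.720000) / (2.338127 − (-6.596352)) = 3.030000 − (0.724819)/(8.934479) = 2.948874
F(2.948874) = -0.161518
z₃ = 2.948874 − (-0.161518)·(2.948874 − 3.030000) / (-0.161518 − 2.338127) = 2.948874 − (0.013103)/(-2.499645) = 2.954116

2.9541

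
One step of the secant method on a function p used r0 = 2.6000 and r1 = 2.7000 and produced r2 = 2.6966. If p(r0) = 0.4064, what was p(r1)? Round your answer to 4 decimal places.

The secant line through (2.6000, 0.4064) and (2.7000, p(r1)) crosses zero at r2 = 2.6966.
So (2.6000, 0.4064), (2.7000, p(r1)), (2.6966, 0) are collinear:
p(r1) = 0.4064 · (2.7000 − 2.6966) / (2.6000 − 2.6966) = 0.4064 · (0.003400)/(-0.096600) = -0.014304

-0.0143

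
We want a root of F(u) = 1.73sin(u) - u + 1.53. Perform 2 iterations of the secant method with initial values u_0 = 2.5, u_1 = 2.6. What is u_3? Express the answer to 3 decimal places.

F(2.5) = 0.06536, F(2.6) = -0.17818
u_2 = 2.60000 − (-0.17818)·(2.60000 − 2.50000) / (-0.17818 − 0.06536) = 2.60000 − (-0.01782)/(-0.24354) = 2.52684
F(2.52684) = 0.00096
u_3 = 2.52684 − 0.00096·(2.52684 − 2.60000) / (0.00096 − (-0.17818)) = 2.52684 − (-0.00007)/(0.17914) = 2.52723

2.527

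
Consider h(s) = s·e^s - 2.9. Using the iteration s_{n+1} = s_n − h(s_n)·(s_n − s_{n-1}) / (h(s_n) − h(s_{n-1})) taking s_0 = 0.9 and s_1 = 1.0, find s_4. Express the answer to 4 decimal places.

1.0326

h(0.9) = -0.686357, h(1.0) = -0.181718
s_2 = 1.000000 − (-0.181718)·(1.000000 − 0.900000) / (-0.181718 − (-0.686357)) = 1.000000 − (-0.018172)/(0.504639) = 1.036010
h(1.036010) = 0.019423
s_3 = 1.036010 − 0.019423·(1.036010 − 1.000000) / (0.019423 − (-0.181718)) = 1.036010 − (0.000699)/(0.201141) = 1.032532
h(1.032532) = -0.000476
s_4 = 1.032532 − (-0.000476)·(1.032532 − 1.036010) / (-0.000476 − 0.019423) = 1.032532 − (0.000002)/(-0.019898) = 1.032615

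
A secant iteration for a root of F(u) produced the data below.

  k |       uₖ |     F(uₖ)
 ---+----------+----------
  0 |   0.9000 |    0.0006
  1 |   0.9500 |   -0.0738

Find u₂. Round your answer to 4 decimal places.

0.9004

u₂ = 0.9500 − (-0.0738)·(0.9500 − 0.9000) / (-0.0738 − 0.0006)
   = 0.9500 − (-0.003690)/(-0.074400) = 0.900403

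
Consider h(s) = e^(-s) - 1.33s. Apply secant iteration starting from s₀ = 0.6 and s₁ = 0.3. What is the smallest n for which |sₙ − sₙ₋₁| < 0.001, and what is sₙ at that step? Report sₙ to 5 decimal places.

n = 4, sₙ = 0.46995

h(0.6) = -0.2491884, h(0.3) = 0.3418182
s₂ = 0.3000000 − 0.3418182·(-0.3000000)/(0.5910066) = 0.4735099;  |Δ| = 0.1735099
h(0.4735099) = -0.0069557
s₃ = 0.4735099 − (-0.0069557)·(0.1735099)/(-0.3487739) = 0.4700495;  |Δ| = 0.0034603
h(0.4700495) = -0.0001945
s₄ = 0.4700495 − (-0.0001945)·(-0.0034603)/(0.0067611) = 0.4699500;  |Δ| = 0.0000996
|s₄ − s₃| = 0.0000996 < 0.001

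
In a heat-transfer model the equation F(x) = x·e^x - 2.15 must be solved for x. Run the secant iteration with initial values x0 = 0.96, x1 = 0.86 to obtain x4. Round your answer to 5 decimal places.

F(0.96) = 0.3572286, F(0.86) = -0.1176818
x2 = 0.8600000 − (-0.1176818)·(0.8600000 − 0.9600000) / (-0.1176818 − 0.3572286) = 0.8600000 − (0.0117682)/(-0.4749104) = 0.8847798
F(0.8847798) = -0.0066644
x3 = 0.8847798 − (-0.0066644)·(0.8847798 − 0.8600000) / (-0.0066644 − (-0.1176818)) = 0.8847798 − (-0.0001651)/(0.1110174) = 0.8862673
F(0.8862673) = 0.0001351
x4 = 0.8862673 − 0.0001351·(0.8862673 − 0.8847798) / (0.0001351 − (-0.0066644)) = 0.8862673 − (0.0000002)/(0.0067995) = 0.8862378

0.88624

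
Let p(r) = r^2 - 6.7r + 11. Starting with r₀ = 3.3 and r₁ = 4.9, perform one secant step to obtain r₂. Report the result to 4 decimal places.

3.4467

p(3.3) = -0.220000, p(4.9) = 2.180000
r₂ = 4.900000 − 2.180000·(4.900000 − 3.300000) / (2.180000 − (-0.220000)) = 4.900000 − (3.488000)/(2.400000) = 3.446667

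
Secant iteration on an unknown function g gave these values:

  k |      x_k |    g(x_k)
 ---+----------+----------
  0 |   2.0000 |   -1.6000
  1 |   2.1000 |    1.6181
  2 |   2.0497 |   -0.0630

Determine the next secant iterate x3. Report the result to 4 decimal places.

x3 = 2.0497 − (-0.0630)·(2.0497 − 2.1000) / (-0.0630 − 1.6181)
   = 2.0497 − (0.003169)/(-1.681100) = 2.051585

2.0516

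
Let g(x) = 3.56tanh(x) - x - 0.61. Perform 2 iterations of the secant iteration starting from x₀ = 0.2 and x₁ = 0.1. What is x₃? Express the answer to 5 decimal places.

g(0.2) = -0.1073439, g(0.1) = -0.3551819
x₂ = 0.1000000 − (-0.3551819)·(0.1000000 − 0.2000000) / (-0.3551819 − (-0.1073439)) = 0.1000000 − (0.0355182)/(-0.2478381) = 0.2433121
g(0.2433121) = -0.0038188
x₃ = 0.2433121 − (-0.0038188)·(0.2433121 − 0.1000000) / (-0.0038188 − (-0.3551819)) = 0.2433121 − (-0.0005473)/(0.3513631) = 0.2448697

0.24487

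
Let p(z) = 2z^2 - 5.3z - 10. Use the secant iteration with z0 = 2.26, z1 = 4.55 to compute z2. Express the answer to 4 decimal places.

p(2.26) = -11.762800, p(4.55) = 7.290000
z2 = 4.550000 − 7.290000·(4.550000 − 2.260000) / (7.290000 − (-11.762800)) = 4.550000 − (16.694100)/(19.052800) = 3.673798

3.6738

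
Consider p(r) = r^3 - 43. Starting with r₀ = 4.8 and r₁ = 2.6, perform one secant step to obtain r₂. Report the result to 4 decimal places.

3.2013

p(4.8) = 67.592000, p(2.6) = -25.424000
r₂ = 2.600000 − (-25.424000)·(2.600000 − 4.800000) / (-25.424000 − 67.592000) = 2.600000 − (55.932800)/(-93.016000) = 3.201325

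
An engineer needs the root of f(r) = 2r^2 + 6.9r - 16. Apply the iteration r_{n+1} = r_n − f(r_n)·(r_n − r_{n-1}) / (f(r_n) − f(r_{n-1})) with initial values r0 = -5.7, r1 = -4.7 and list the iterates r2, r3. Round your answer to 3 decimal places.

f(-5.7) = 9.65000, f(-4.7) = -4.25000
r2 = -4.70000 − (-4.25000)·(-4.70000 − (-5.70000)) / (-4.25000 − 9.65000) = -4.70000 − (-4.25000)/(-13.90000) = -5.00576
f(-5.00576) = -0.42454
r3 = -5.00576 − (-0.42454)·(-5.00576 − (-4.70000)) / (-0.42454 − (-4.25000)) = -5.00576 − (0.12980)/(3.82546) = -5.03969

-5.006, -5.040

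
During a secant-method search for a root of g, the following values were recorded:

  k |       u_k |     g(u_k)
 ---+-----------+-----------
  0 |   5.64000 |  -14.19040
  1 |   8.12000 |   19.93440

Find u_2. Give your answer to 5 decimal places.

u_2 = 8.12000 − 19.93440·(8.12000 − 5.64000) / (19.93440 − (-14.19040))
   = 8.12000 − (49.4373120)/(34.1248000) = 6.6712791

6.67128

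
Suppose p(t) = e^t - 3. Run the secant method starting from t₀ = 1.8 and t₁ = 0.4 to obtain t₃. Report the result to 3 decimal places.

p(1.8) = 3.04965, p(0.4) = -1.50818
t₂ = 0.40000 − (-1.50818)·(0.40000 − 1.80000) / (-1.50818 − 3.04965) = 0.40000 − (2.11145)/(-4.55782) = 0.86326
p(0.86326) = -0.62913
t₃ = 0.86326 − (-0.62913)·(0.86326 − 0.40000) / (-0.62913 − (-1.50818)) = 0.86326 − (-0.29145)/(0.87905) = 1.19481

1.195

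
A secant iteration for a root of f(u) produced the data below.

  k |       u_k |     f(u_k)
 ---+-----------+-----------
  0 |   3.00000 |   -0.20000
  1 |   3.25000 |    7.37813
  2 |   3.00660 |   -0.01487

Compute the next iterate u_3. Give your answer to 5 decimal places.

3.00709

u_3 = 3.00660 − (-0.01487)·(3.00660 − 3.25000) / (-0.01487 − 7.37813)
   = 3.00660 − (0.0036194)/(-7.3930000) = 3.0070896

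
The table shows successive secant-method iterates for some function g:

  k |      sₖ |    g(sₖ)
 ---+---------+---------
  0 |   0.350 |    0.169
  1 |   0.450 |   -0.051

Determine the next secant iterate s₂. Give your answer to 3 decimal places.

s₂ = 0.450 − (-0.051)·(0.450 − 0.350) / (-0.051 − 0.169)
   = 0.450 − (-0.00510)/(-0.22000) = 0.42682

0.427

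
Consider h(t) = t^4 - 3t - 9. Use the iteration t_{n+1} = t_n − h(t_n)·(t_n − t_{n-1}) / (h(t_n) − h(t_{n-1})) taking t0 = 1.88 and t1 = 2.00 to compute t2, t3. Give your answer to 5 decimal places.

h(1.88) = -2.1480166, h(2.00) = 1.0000000
t2 = 2.0000000 − 1.0000000·(2.0000000 − 1.8800000) / (1.0000000 − (-2.1480166)) = 2.0000000 − (0.1200000)/(3.1480166) = 1.9618808
h(1.9618808) = -0.0710251
t3 = 1.9618808 − (-0.0710251)·(1.9618808 − 2.0000000) / (-0.0710251 − 1.0000000) = 1.9618808 − (0.0027074)/(-1.0710251) = 1.9644086

1.96188, 1.96441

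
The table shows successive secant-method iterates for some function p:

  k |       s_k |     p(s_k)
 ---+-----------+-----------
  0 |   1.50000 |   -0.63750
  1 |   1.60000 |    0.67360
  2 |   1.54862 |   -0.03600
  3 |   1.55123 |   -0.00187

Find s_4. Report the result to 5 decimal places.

1.55137

s_4 = 1.55123 − (-0.00187)·(1.55123 − 1.54862) / (-0.00187 − (-0.03600))
   = 1.55123 − (-0.0000049)/(0.0341300) = 1.5513730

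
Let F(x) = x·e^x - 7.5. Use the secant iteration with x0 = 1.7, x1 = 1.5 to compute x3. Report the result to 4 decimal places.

1.5665

F(1.7) = 1.805711, F(1.5) = -0.777466
x2 = 1.500000 − (-0.777466)·(1.500000 − 1.700000) / (-0.777466 − 1.805711) = 1.500000 − (0.155493)/(-2.583177) = 1.560195
F(1.560195) = -0.073868
x3 = 1.560195 − (-0.073868)·(1.560195 − 1.500000) / (-0.073868 − (-0.777466)) = 1.560195 − (-0.004446)/(0.703598) = 1.566514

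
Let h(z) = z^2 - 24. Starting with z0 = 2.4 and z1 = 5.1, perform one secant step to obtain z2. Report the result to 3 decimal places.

h(2.4) = -18.24000, h(5.1) = 2.01000
z2 = 5.10000 − 2.01000·(5.10000 − 2.40000) / (2.01000 − (-18.24000)) = 5.10000 − (5.42700)/(20.25000) = 4.83200

4.832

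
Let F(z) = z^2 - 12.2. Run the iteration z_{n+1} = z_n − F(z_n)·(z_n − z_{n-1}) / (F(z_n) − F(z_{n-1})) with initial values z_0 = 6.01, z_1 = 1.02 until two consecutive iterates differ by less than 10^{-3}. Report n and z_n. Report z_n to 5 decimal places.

F(6.01) = 23.9201000, F(1.02) = -11.1596000
z_2 = 1.0200000 − (-11.1596000)·(-4.9900000)/(-35.0797000) = 2.6074253;  |Δ| = 1.5874253
F(2.6074253) = -5.4013332
z_3 = 2.6074253 − (-5.4013332)·(1.5874253)/(5.7582668) = 4.0964520;  |Δ| = 1.4890267
F(4.0964520) = 4.5809193
z_4 = 4.0964520 − 4.5809193·(1.4890267)/(9.9822525) = 3.4131282;  |Δ| = 0.6833238
F(3.4131282) = -0.5505560
z_5 = 3.4131282 − (-0.5505560)·(-0.6833238)/(-5.1314752) = 3.4864420;  |Δ| = 0.0733138
F(3.4864420) = -0.0447222
z_6 = 3.4864420 − (-0.0447222)·(0.0733138)/(0.5058338) = 3.4929239;  |Δ| = 0.0064819
F(3.4929239) = 0.0005172
z_7 = 3.4929239 − 0.0005172·(0.0064819)/(0.0452394) = 3.4928498;  |Δ| = 0.0000741
|z_7 − z_6| = 0.0000741 < 10^{-3}

n = 7, z_n = 3.49285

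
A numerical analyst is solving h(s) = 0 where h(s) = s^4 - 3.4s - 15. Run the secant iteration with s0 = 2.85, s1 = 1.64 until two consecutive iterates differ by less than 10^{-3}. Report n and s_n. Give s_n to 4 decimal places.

h(2.85) = 41.285006, h(1.64) = -13.342052
s2 = 1.640000 − (-13.342052)·(-1.210000)/(-54.627058) = 1.935529;  |Δ| = 0.295529
h(1.935529) = -7.546240
s3 = 1.935529 − (-7.546240)·(0.295529)/(5.795812) = 2.320313;  |Δ| = 0.384784
h(2.320313) = 6.096782
s4 = 2.320313 − 6.096782·(0.384784)/(13.643022) = 2.148361;  |Δ| = 0.171952
h(2.148361) = -1.002009
s5 = 2.148361 − (-1.002009)·(-0.171952)/(-7.098791) = 2.172632;  |Δ| = 0.024271
h(2.172632) = -0.105429
s6 = 2.172632 − (-0.105429)·(0.024271)/(0.896580) = 2.175486;  |Δ| = 0.002854
h(2.175486) = 0.002178
s7 = 2.175486 − 0.002178·(0.002854)/(0.107607) = 2.175428;  |Δ| = 0.000058
|s7 − s6| = 0.000058 < 10^{-3}

n = 7, s_n = 2.1754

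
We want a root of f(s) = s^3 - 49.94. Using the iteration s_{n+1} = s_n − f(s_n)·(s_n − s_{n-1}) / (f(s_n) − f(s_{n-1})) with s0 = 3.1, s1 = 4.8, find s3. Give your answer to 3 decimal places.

f(3.1) = -20.14900, f(4.8) = 60.65200
s2 = 4.80000 − 60.65200·(4.80000 − 3.10000) / (60.65200 − (-20.14900)) = 4.80000 − (103.10840)/(80.80100) = 3.52392
f(3.52392) = -6.17985
s3 = 3.52392 − (-6.17985)·(3.52392 − 4.80000) / (-6.17985 − 60.65200) = 3.52392 − (7.88598)/(-66.83185) = 3.64192

3.642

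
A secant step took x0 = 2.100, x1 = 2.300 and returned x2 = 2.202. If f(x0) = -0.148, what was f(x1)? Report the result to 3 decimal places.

The secant line through (2.100, -0.148) and (2.300, f(x1)) crosses zero at x2 = 2.202.
So (2.100, -0.148), (2.300, f(x1)), (2.202, 0) are collinear:
f(x1) = -0.148 · (2.300 − 2.202) / (2.100 − 2.202) = -0.148 · (0.09800)/(-0.10200) = 0.14220

0.142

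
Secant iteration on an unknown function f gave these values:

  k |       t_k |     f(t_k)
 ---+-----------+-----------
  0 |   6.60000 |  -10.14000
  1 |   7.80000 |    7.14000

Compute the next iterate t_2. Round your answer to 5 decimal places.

7.30417

t_2 = 7.80000 − 7.14000·(7.80000 − 6.60000) / (7.14000 − (-10.14000))
   = 7.80000 − (8.5680000)/(17.2800000) = 7.3041667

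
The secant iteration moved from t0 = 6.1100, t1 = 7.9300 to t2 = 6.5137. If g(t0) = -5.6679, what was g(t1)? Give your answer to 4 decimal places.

19.8847

The secant line through (6.1100, -5.6679) and (7.9300, g(t1)) crosses zero at t2 = 6.5137.
So (6.1100, -5.6679), (7.9300, g(t1)), (6.5137, 0) are collinear:
g(t1) = -5.6679 · (7.9300 − 6.5137) / (6.1100 − 6.5137) = -5.6679 · (1.416300)/(-0.403700) = 19.884684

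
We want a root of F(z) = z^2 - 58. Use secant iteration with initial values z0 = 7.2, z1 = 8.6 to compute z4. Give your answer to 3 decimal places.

7.616

F(7.2) = -6.16000, F(8.6) = 15.96000
z2 = 8.60000 − 15.96000·(8.60000 − 7.20000) / (15.96000 − (-6.16000)) = 8.60000 − (22.34400)/(22.12000) = 7.58987
F(7.58987) = -0.39382
z3 = 7.58987 − (-0.39382)·(7.58987 − 8.60000) / (-0.39382 − 15.96000) = 7.58987 − (0.39781)/(-16.35382) = 7.61420
F(7.61420) = -0.02398
z4 = 7.61420 − (-0.02398)·(7.61420 − 7.58987) / (-0.02398 − (-0.39382)) = 7.61420 − (-0.00058)/(0.36984) = 7.61578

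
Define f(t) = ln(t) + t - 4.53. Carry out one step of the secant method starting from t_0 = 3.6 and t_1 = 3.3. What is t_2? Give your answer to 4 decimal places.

3.3280

f(3.6) = 0.350934, f(3.3) = -0.036078
t_2 = 3.300000 − (-0.036078)·(3.300000 − 3.600000) / (-0.036078 − 0.350934) = 3.300000 − (0.010823)/(-0.387011) = 3.327966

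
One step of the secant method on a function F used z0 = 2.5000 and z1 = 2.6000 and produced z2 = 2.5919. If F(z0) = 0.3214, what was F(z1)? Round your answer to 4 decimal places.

The secant line through (2.5000, 0.3214) and (2.6000, F(z1)) crosses zero at z2 = 2.5919.
So (2.5000, 0.3214), (2.6000, F(z1)), (2.5919, 0) are collinear:
F(z1) = 0.3214 · (2.6000 − 2.5919) / (2.5000 − 2.5919) = 0.3214 · (0.008100)/(-0.091900) = -0.028328

-0.0283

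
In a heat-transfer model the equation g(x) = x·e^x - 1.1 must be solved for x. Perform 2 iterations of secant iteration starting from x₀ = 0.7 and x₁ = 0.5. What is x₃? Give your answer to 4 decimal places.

g(0.7) = 0.309627, g(0.5) = -0.275639
x₂ = 0.500000 − (-0.275639)·(0.500000 − 0.700000) / (-0.275639 − 0.309627) = 0.500000 − (0.055128)/(-0.585266) = 0.594193
g(0.594193) = -0.023579
x₃ = 0.594193 − (-0.023579)·(0.594193 − 0.500000) / (-0.023579 − (-0.275639)) = 0.594193 − (-0.002221)/(0.252060) = 0.603004

0.6030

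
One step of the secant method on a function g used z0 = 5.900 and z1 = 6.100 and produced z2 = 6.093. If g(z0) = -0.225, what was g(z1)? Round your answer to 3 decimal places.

0.008

The secant line through (5.900, -0.225) and (6.100, g(z1)) crosses zero at z2 = 6.093.
So (5.900, -0.225), (6.100, g(z1)), (6.093, 0) are collinear:
g(z1) = -0.225 · (6.100 − 6.093) / (5.900 − 6.093) = -0.225 · (0.00700)/(-0.19300) = 0.00816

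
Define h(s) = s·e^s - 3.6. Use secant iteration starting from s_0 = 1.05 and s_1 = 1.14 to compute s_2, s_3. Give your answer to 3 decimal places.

1.146, 1.145

h(1.05) = -0.59947, h(1.14) = -0.03548
s_2 = 1.14000 − (-0.03548)·(1.14000 − 1.05000) / (-0.03548 − (-0.59947)) = 1.14000 − (-0.00319)/(0.56398) = 1.14566
h(1.14566) = 0.00256
s_3 = 1.14566 − 0.00256·(1.14566 − 1.14000) / (0.00256 − (-0.03548)) = 1.14566 − (0.00001)/(0.03805) = 1.14528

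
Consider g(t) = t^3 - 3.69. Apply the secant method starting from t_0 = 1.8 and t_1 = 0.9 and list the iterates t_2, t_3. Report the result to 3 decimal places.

1.422, 1.620

g(1.8) = 2.14200, g(0.9) = -2.96100
t_2 = 0.90000 − (-2.96100)·(0.90000 − 1.80000) / (-2.96100 − 2.14200) = 0.90000 − (2.66490)/(-5.10300) = 1.42222
g(1.42222) = -0.81325
t_3 = 1.42222 − (-0.81325)·(1.42222 − 0.90000) / (-0.81325 − (-2.96100)) = 1.42222 − (-0.42470)/(2.14775) = 1.61996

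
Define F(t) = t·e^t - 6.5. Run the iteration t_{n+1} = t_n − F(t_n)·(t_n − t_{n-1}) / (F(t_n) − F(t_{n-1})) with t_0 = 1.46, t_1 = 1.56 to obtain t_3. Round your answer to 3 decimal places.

F(1.46) = -0.21330, F(1.56) = 0.92376
t_2 = 1.56000 − 0.92376·(1.56000 − 1.46000) / (0.92376 − (-0.21330)) = 1.56000 − (0.09238)/(1.13706) = 1.47876
F(1.47876) = -0.01195
t_3 = 1.47876 − (-0.01195)·(1.47876 − 1.56000) / (-0.01195 − 0.92376) = 1.47876 − (0.00097)/(-0.93571) = 1.47980

1.480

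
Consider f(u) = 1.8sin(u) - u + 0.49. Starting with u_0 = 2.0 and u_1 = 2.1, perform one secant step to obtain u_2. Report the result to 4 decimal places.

f(2.0) = 0.126735, f(2.1) = -0.056223
u_2 = 2.100000 − (-0.056223)·(2.100000 − 2.000000) / (-0.056223 − 0.126735) = 2.100000 − (-0.005622)/(-0.182959) = 2.069270

2.0693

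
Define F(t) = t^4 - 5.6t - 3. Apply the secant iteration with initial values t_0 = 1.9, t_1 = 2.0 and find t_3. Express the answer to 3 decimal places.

1.927

F(1.9) = -0.60790, F(2.0) = 1.80000
t_2 = 2.00000 − 1.80000·(2.00000 − 1.90000) / (1.80000 − (-0.60790)) = 2.00000 − (0.18000)/(2.40790) = 1.92525
F(1.92525) = -0.04270
t_3 = 1.92525 − (-0.04270)·(1.92525 − 2.00000) / (-0.04270 − 1.80000) = 1.92525 − (0.00319)/(-1.84270) = 1.92698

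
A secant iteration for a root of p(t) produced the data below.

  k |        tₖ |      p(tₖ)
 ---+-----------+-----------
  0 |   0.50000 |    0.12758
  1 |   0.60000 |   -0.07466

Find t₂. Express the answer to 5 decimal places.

0.56308

t₂ = 0.60000 − (-0.07466)·(0.60000 − 0.50000) / (-0.07466 − 0.12758)
   = 0.60000 − (-0.0074660)/(-0.2022400) = 0.5630835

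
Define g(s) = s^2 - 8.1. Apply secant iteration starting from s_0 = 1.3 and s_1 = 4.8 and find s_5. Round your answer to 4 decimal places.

g(1.3) = -6.410000, g(4.8) = 14.940000
s_2 = 4.800000 − 14.940000·(4.800000 − 1.300000) / (14.940000 − (-6.410000)) = 4.800000 − (52.290000)/(21.350000) = 2.350820
g(2.350820) = -2.573647
s_3 = 2.350820 − (-2.573647)·(2.350820 − 4.800000) / (-2.573647 − 14.940000) = 2.350820 − (6.303325)/(-17.513647) = 2.710729
g(2.710729) = -0.751948
s_4 = 2.710729 − (-0.751948)·(2.710729 − 2.350820) / (-0.751948 − (-2.573647)) = 2.710729 − (-0.270633)/(1.821699) = 2.859290
g(2.859290) = 0.075539
s_5 = 2.859290 − 0.075539·(2.859290 − 2.710729) / (0.075539 − (-0.751948)) = 2.859290 − (0.011222)/(0.827487) = 2.845728

2.8457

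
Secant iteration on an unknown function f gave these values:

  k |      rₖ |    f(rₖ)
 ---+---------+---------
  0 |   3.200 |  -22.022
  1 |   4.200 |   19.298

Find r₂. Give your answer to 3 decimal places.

3.733

r₂ = 4.200 − 19.298·(4.200 − 3.200) / (19.298 − (-22.022))
   = 4.200 − (19.29800)/(41.32000) = 3.73296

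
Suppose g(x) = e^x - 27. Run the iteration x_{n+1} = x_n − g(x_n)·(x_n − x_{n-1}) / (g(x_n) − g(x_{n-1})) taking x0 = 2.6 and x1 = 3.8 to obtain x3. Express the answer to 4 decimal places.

g(2.6) = -13.536262, g(3.8) = 17.701184
x2 = 3.800000 − 17.701184·(3.800000 − 2.600000) / (17.701184 − (-13.536262)) = 3.800000 − (21.241421)/(31.237446) = 3.120001
g(3.120001) = -4.353590
x3 = 3.120001 − (-4.353590)·(3.120001 − 3.800000) / (-4.353590 − 17.701184) = 3.120001 − (2.960435)/(-22.054774) = 3.254232

3.2542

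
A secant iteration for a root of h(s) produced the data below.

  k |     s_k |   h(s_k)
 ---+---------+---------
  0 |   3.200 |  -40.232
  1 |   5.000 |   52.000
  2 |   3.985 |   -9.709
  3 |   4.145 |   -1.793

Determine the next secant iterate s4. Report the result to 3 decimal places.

4.181

s4 = 4.145 − (-1.793)·(4.145 − 3.985) / (-1.793 − (-9.709))
   = 4.145 − (-0.28688)/(7.91600) = 4.18124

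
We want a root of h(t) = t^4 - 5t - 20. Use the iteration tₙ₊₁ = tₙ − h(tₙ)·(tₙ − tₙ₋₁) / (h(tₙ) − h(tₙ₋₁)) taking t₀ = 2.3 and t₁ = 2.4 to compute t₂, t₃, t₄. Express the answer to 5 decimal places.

h(2.3) = -3.5159000, h(2.4) = 1.1776000
t₂ = 2.4000000 − 1.1776000·(2.4000000 − 2.3000000) / (1.1776000 − (-3.5159000)) = 2.4000000 − (0.1177600)/(4.6935000) = 2.3749100
h(2.3749100) = -0.0627229
t₃ = 2.3749100 − (-0.0627229)·(2.3749100 − 2.4000000) / (-0.0627229 − 1.1776000) = 2.3749100 − (0.0015737)/(-1.2403229) = 2.3761788
h(2.3761788) = -0.0010304
t₄ = 2.3761788 − (-0.0010304)·(2.3761788 − 2.3749100) / (-0.0010304 − (-0.0627229)) = 2.3761788 − (-0.0000013)/(0.0616925) = 2.3762000

2.37491, 2.37618, 2.37620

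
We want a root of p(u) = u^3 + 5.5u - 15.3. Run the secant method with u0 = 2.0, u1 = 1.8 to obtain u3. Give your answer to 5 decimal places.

1.77135

p(2.0) = 3.7000000, p(1.8) = 0.4320000
u2 = 1.8000000 − 0.4320000·(1.8000000 − 2.0000000) / (0.4320000 − 3.7000000) = 1.8000000 − (-0.0864000)/(-3.2680000) = 1.7735618
p(1.7735618) = 0.0333668
u3 = 1.7735618 − 0.0333668·(1.7735618 − 1.8000000) / (0.0333668 − 0.4320000) = 1.7735618 − (-0.0008822)/(-0.3986332) = 1.7713489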